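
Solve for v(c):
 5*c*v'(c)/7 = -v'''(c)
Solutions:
 v(c) = C1 + Integral(C2*airyai(-5^(1/3)*7^(2/3)*c/7) + C3*airybi(-5^(1/3)*7^(2/3)*c/7), c)


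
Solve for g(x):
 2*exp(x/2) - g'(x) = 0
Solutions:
 g(x) = C1 + 4*exp(x/2)


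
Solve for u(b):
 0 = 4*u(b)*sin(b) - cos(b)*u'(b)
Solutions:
 u(b) = C1/cos(b)^4


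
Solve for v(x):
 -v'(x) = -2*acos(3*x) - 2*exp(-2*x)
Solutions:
 v(x) = C1 + 2*x*acos(3*x) - 2*sqrt(1 - 9*x^2)/3 - exp(-2*x)


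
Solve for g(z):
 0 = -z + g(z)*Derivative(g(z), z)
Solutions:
 g(z) = -sqrt(C1 + z^2)
 g(z) = sqrt(C1 + z^2)


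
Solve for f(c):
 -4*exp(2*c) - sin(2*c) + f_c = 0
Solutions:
 f(c) = C1 + 2*exp(2*c) - cos(2*c)/2


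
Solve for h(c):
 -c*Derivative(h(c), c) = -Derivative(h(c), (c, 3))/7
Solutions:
 h(c) = C1 + Integral(C2*airyai(7^(1/3)*c) + C3*airybi(7^(1/3)*c), c)


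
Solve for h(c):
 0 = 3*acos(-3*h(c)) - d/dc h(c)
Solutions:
 Integral(1/acos(-3*_y), (_y, h(c))) = C1 + 3*c


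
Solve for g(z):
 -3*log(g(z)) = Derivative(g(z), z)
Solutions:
 li(g(z)) = C1 - 3*z


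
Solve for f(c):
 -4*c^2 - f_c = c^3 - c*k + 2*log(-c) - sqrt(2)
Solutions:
 f(c) = C1 - c^4/4 - 4*c^3/3 + c^2*k/2 - 2*c*log(-c) + c*(sqrt(2) + 2)


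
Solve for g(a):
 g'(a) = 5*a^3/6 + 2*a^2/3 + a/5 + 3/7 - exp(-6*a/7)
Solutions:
 g(a) = C1 + 5*a^4/24 + 2*a^3/9 + a^2/10 + 3*a/7 + 7*exp(-6*a/7)/6


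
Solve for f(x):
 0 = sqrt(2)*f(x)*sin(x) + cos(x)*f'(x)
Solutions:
 f(x) = C1*cos(x)^(sqrt(2))


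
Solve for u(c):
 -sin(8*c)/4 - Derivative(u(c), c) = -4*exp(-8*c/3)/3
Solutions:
 u(c) = C1 + cos(8*c)/32 - exp(-8*c/3)/2


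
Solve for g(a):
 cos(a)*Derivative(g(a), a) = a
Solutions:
 g(a) = C1 + Integral(a/cos(a), a)


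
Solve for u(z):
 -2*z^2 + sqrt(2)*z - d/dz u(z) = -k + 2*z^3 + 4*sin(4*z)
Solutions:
 u(z) = C1 + k*z - z^4/2 - 2*z^3/3 + sqrt(2)*z^2/2 + cos(4*z)


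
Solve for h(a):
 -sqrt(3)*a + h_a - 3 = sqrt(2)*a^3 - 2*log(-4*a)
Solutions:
 h(a) = C1 + sqrt(2)*a^4/4 + sqrt(3)*a^2/2 - 2*a*log(-a) + a*(5 - 4*log(2))


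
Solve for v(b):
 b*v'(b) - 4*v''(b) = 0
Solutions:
 v(b) = C1 + C2*erfi(sqrt(2)*b/4)


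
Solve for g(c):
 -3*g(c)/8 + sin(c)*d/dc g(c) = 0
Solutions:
 g(c) = C1*(cos(c) - 1)^(3/16)/(cos(c) + 1)^(3/16)


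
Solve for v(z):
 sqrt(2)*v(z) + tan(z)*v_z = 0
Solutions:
 v(z) = C1/sin(z)^(sqrt(2))


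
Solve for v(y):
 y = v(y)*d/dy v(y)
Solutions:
 v(y) = -sqrt(C1 + y^2)
 v(y) = sqrt(C1 + y^2)


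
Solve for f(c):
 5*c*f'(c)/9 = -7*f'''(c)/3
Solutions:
 f(c) = C1 + Integral(C2*airyai(-21^(2/3)*5^(1/3)*c/21) + C3*airybi(-21^(2/3)*5^(1/3)*c/21), c)


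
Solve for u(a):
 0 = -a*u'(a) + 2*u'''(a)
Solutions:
 u(a) = C1 + Integral(C2*airyai(2^(2/3)*a/2) + C3*airybi(2^(2/3)*a/2), a)


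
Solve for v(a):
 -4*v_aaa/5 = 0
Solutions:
 v(a) = C1 + C2*a + C3*a^2


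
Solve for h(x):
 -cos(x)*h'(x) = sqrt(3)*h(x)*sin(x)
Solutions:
 h(x) = C1*cos(x)^(sqrt(3))


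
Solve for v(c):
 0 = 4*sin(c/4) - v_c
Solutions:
 v(c) = C1 - 16*cos(c/4)


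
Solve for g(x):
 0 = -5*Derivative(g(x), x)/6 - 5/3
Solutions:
 g(x) = C1 - 2*x


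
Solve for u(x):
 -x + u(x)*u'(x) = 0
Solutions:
 u(x) = -sqrt(C1 + x^2)
 u(x) = sqrt(C1 + x^2)


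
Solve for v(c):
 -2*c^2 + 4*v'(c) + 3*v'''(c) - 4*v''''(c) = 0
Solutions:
 v(c) = C1 + C2*exp(c*(-(8*sqrt(17) + 33)^(1/3) - 1/(8*sqrt(17) + 33)^(1/3) + 2)/8)*sin(sqrt(3)*c*(-(8*sqrt(17) + 33)^(1/3) + (8*sqrt(17) + 33)^(-1/3))/8) + C3*exp(c*(-(8*sqrt(17) + 33)^(1/3) - 1/(8*sqrt(17) + 33)^(1/3) + 2)/8)*cos(sqrt(3)*c*(-(8*sqrt(17) + 33)^(1/3) + (8*sqrt(17) + 33)^(-1/3))/8) + C4*exp(c*((8*sqrt(17) + 33)^(-1/3) + 1 + (8*sqrt(17) + 33)^(1/3))/4) + c^3/6 - 3*c/4


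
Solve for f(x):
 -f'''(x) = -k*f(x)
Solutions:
 f(x) = C1*exp(k^(1/3)*x) + C2*exp(k^(1/3)*x*(-1 + sqrt(3)*I)/2) + C3*exp(-k^(1/3)*x*(1 + sqrt(3)*I)/2)


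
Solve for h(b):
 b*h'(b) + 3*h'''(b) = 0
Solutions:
 h(b) = C1 + Integral(C2*airyai(-3^(2/3)*b/3) + C3*airybi(-3^(2/3)*b/3), b)


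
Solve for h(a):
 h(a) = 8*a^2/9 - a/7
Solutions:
 h(a) = a*(56*a - 9)/63


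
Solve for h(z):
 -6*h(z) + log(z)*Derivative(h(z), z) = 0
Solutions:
 h(z) = C1*exp(6*li(z))


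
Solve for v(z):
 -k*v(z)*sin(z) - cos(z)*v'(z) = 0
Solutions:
 v(z) = C1*exp(k*log(cos(z)))


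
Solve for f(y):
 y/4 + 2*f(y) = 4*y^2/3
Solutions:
 f(y) = y*(16*y - 3)/24


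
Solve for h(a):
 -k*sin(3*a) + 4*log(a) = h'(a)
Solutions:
 h(a) = C1 + 4*a*log(a) - 4*a + k*cos(3*a)/3


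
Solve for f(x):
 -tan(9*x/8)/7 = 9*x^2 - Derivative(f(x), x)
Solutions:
 f(x) = C1 + 3*x^3 - 8*log(cos(9*x/8))/63


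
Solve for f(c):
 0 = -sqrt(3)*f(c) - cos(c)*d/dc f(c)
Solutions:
 f(c) = C1*(sin(c) - 1)^(sqrt(3)/2)/(sin(c) + 1)^(sqrt(3)/2)


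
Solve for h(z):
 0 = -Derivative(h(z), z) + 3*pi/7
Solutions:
 h(z) = C1 + 3*pi*z/7


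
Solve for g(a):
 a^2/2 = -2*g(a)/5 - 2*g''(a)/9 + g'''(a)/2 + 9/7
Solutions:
 g(a) = C1*exp(a*(-2^(1/3)*5^(2/3)*(81*sqrt(60009) + 19843)^(1/3) - 40*2^(2/3)*5^(1/3)/(81*sqrt(60009) + 19843)^(1/3) + 40)/270)*sin(10^(1/3)*sqrt(3)*a*(-5^(1/3)*(81*sqrt(60009) + 19843)^(1/3) + 40*2^(1/3)/(81*sqrt(60009) + 19843)^(1/3))/270) + C2*exp(a*(-2^(1/3)*5^(2/3)*(81*sqrt(60009) + 19843)^(1/3) - 40*2^(2/3)*5^(1/3)/(81*sqrt(60009) + 19843)^(1/3) + 40)/270)*cos(10^(1/3)*sqrt(3)*a*(-5^(1/3)*(81*sqrt(60009) + 19843)^(1/3) + 40*2^(1/3)/(81*sqrt(60009) + 19843)^(1/3))/270) + C3*exp(a*(40*2^(2/3)*5^(1/3)/(81*sqrt(60009) + 19843)^(1/3) + 20 + 2^(1/3)*5^(2/3)*(81*sqrt(60009) + 19843)^(1/3))/135) - 5*a^2/4 + 290/63


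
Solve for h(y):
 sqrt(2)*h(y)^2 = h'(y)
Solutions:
 h(y) = -1/(C1 + sqrt(2)*y)


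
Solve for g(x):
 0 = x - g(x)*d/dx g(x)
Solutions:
 g(x) = -sqrt(C1 + x^2)
 g(x) = sqrt(C1 + x^2)


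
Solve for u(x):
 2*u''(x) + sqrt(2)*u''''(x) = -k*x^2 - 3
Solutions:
 u(x) = C1 + C2*x + C3*sin(2^(1/4)*x) + C4*cos(2^(1/4)*x) - k*x^4/24 + x^2*(sqrt(2)*k - 3)/4


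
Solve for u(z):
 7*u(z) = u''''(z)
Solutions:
 u(z) = C1*exp(-7^(1/4)*z) + C2*exp(7^(1/4)*z) + C3*sin(7^(1/4)*z) + C4*cos(7^(1/4)*z)


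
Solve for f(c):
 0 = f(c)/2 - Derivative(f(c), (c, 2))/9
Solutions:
 f(c) = C1*exp(-3*sqrt(2)*c/2) + C2*exp(3*sqrt(2)*c/2)


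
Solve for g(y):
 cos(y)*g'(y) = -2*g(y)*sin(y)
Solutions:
 g(y) = C1*cos(y)^2


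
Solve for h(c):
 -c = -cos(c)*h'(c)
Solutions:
 h(c) = C1 + Integral(c/cos(c), c)


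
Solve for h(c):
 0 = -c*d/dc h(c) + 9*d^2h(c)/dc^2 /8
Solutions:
 h(c) = C1 + C2*erfi(2*c/3)


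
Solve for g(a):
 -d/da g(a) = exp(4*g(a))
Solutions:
 g(a) = log(-I*(1/(C1 + 4*a))^(1/4))
 g(a) = log(I*(1/(C1 + 4*a))^(1/4))
 g(a) = log(-(1/(C1 + 4*a))^(1/4))
 g(a) = log(1/(C1 + 4*a))/4


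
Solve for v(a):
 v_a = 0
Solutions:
 v(a) = C1


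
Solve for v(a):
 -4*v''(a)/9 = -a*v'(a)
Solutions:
 v(a) = C1 + C2*erfi(3*sqrt(2)*a/4)


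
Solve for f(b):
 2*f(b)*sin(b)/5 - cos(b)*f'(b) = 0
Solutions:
 f(b) = C1/cos(b)^(2/5)


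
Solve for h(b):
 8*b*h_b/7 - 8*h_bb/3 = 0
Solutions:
 h(b) = C1 + C2*erfi(sqrt(42)*b/14)


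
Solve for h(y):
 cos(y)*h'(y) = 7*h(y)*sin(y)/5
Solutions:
 h(y) = C1/cos(y)^(7/5)


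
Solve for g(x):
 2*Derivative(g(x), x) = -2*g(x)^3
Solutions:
 g(x) = -sqrt(2)*sqrt(-1/(C1 - x))/2
 g(x) = sqrt(2)*sqrt(-1/(C1 - x))/2


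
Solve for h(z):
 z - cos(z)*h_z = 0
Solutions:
 h(z) = C1 + Integral(z/cos(z), z)


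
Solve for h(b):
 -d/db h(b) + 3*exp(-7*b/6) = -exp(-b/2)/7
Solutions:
 h(b) = C1 - 2*exp(-b/2)/7 - 18*exp(-7*b/6)/7


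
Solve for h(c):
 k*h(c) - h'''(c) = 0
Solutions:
 h(c) = C1*exp(c*k^(1/3)) + C2*exp(c*k^(1/3)*(-1 + sqrt(3)*I)/2) + C3*exp(-c*k^(1/3)*(1 + sqrt(3)*I)/2)


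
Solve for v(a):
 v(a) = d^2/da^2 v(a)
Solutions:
 v(a) = C1*exp(-a) + C2*exp(a)


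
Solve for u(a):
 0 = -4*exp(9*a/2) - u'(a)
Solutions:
 u(a) = C1 - 8*exp(9*a/2)/9


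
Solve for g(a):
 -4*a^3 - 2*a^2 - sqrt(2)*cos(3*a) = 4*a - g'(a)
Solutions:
 g(a) = C1 + a^4 + 2*a^3/3 + 2*a^2 + sqrt(2)*sin(3*a)/3


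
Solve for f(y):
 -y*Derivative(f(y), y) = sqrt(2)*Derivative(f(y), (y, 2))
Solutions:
 f(y) = C1 + C2*erf(2^(1/4)*y/2)


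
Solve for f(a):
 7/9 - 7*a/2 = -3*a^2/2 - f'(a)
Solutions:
 f(a) = C1 - a^3/2 + 7*a^2/4 - 7*a/9


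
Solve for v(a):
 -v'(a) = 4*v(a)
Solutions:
 v(a) = C1*exp(-4*a)


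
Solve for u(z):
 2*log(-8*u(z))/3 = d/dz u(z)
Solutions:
 -3*Integral(1/(log(-_y) + 3*log(2)), (_y, u(z)))/2 = C1 - z


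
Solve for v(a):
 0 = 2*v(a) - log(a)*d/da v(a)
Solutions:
 v(a) = C1*exp(2*li(a))


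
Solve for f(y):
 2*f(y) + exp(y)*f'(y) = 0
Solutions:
 f(y) = C1*exp(2*exp(-y))


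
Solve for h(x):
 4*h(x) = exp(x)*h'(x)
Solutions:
 h(x) = C1*exp(-4*exp(-x))


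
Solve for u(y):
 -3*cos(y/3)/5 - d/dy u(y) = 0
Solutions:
 u(y) = C1 - 9*sin(y/3)/5


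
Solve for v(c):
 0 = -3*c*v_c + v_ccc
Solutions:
 v(c) = C1 + Integral(C2*airyai(3^(1/3)*c) + C3*airybi(3^(1/3)*c), c)


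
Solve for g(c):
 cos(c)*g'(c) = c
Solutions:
 g(c) = C1 + Integral(c/cos(c), c)


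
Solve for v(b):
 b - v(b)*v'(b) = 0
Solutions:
 v(b) = -sqrt(C1 + b^2)
 v(b) = sqrt(C1 + b^2)


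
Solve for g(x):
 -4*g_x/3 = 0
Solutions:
 g(x) = C1


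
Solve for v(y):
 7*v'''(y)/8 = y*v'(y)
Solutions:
 v(y) = C1 + Integral(C2*airyai(2*7^(2/3)*y/7) + C3*airybi(2*7^(2/3)*y/7), y)


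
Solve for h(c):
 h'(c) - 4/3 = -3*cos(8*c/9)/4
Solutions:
 h(c) = C1 + 4*c/3 - 27*sin(8*c/9)/32


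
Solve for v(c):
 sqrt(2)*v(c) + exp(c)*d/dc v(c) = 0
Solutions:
 v(c) = C1*exp(sqrt(2)*exp(-c))


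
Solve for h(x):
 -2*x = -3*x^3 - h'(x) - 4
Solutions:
 h(x) = C1 - 3*x^4/4 + x^2 - 4*x


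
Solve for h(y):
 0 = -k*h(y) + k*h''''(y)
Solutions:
 h(y) = C1*exp(-y) + C2*exp(y) + C3*sin(y) + C4*cos(y)


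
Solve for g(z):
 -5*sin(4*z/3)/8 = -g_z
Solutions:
 g(z) = C1 - 15*cos(4*z/3)/32


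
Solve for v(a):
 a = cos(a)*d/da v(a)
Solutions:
 v(a) = C1 + Integral(a/cos(a), a)


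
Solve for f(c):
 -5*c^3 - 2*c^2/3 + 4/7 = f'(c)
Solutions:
 f(c) = C1 - 5*c^4/4 - 2*c^3/9 + 4*c/7


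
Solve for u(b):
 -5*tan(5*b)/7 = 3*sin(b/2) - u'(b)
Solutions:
 u(b) = C1 - log(cos(5*b))/7 - 6*cos(b/2)


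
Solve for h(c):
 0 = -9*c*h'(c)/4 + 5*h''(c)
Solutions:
 h(c) = C1 + C2*erfi(3*sqrt(10)*c/20)


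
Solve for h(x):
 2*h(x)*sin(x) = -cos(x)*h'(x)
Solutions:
 h(x) = C1*cos(x)^2


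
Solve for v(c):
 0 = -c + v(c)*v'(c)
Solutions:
 v(c) = -sqrt(C1 + c^2)
 v(c) = sqrt(C1 + c^2)


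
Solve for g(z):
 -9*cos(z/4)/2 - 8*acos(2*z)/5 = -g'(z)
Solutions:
 g(z) = C1 + 8*z*acos(2*z)/5 - 4*sqrt(1 - 4*z^2)/5 + 18*sin(z/4)


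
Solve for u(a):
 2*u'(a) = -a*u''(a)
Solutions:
 u(a) = C1 + C2/a


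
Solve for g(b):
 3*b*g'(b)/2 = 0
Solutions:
 g(b) = C1


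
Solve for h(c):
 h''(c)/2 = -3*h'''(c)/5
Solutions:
 h(c) = C1 + C2*c + C3*exp(-5*c/6)


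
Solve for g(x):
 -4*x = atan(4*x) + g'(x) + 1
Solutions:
 g(x) = C1 - 2*x^2 - x*atan(4*x) - x + log(16*x^2 + 1)/8


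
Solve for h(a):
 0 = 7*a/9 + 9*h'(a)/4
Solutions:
 h(a) = C1 - 14*a^2/81


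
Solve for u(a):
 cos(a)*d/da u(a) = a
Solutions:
 u(a) = C1 + Integral(a/cos(a), a)


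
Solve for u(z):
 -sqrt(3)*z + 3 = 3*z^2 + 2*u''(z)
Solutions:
 u(z) = C1 + C2*z - z^4/8 - sqrt(3)*z^3/12 + 3*z^2/4


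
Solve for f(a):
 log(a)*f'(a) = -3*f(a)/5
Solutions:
 f(a) = C1*exp(-3*li(a)/5)


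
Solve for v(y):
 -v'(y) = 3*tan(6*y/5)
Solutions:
 v(y) = C1 + 5*log(cos(6*y/5))/2


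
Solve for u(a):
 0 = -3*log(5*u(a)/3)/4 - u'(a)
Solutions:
 -4*Integral(1/(-log(_y) - log(5) + log(3)), (_y, u(a)))/3 = C1 - a


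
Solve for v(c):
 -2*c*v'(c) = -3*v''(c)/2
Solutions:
 v(c) = C1 + C2*erfi(sqrt(6)*c/3)


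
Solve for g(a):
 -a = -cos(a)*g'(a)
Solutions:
 g(a) = C1 + Integral(a/cos(a), a)


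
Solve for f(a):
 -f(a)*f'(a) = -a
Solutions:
 f(a) = -sqrt(C1 + a^2)
 f(a) = sqrt(C1 + a^2)


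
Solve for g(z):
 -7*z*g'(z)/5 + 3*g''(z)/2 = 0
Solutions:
 g(z) = C1 + C2*erfi(sqrt(105)*z/15)


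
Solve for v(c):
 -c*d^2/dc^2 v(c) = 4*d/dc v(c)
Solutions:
 v(c) = C1 + C2/c^3


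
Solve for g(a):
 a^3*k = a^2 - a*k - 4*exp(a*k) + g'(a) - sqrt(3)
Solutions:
 g(a) = C1 + a^4*k/4 - a^3/3 + a^2*k/2 + sqrt(3)*a + 4*exp(a*k)/k


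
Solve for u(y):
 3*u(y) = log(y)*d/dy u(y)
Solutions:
 u(y) = C1*exp(3*li(y))


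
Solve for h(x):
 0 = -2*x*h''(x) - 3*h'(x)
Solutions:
 h(x) = C1 + C2/sqrt(x)


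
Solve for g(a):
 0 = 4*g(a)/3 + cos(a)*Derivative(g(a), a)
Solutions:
 g(a) = C1*(sin(a) - 1)^(2/3)/(sin(a) + 1)^(2/3)


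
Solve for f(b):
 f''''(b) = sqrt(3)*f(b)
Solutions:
 f(b) = C1*exp(-3^(1/8)*b) + C2*exp(3^(1/8)*b) + C3*sin(3^(1/8)*b) + C4*cos(3^(1/8)*b)


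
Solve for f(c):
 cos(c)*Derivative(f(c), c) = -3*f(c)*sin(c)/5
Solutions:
 f(c) = C1*cos(c)^(3/5)


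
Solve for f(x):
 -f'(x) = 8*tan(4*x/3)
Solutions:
 f(x) = C1 + 6*log(cos(4*x/3))


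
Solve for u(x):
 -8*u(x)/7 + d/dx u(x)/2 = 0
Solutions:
 u(x) = C1*exp(16*x/7)


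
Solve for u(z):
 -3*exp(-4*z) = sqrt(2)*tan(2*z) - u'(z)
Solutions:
 u(z) = C1 + sqrt(2)*log(tan(2*z)^2 + 1)/4 - 3*exp(-4*z)/4


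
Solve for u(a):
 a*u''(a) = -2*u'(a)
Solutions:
 u(a) = C1 + C2/a


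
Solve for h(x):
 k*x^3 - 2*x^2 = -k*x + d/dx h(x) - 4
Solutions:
 h(x) = C1 + k*x^4/4 + k*x^2/2 - 2*x^3/3 + 4*x


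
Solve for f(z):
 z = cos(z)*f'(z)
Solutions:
 f(z) = C1 + Integral(z/cos(z), z)


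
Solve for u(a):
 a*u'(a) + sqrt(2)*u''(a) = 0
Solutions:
 u(a) = C1 + C2*erf(2^(1/4)*a/2)


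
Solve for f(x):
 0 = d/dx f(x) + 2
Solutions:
 f(x) = C1 - 2*x


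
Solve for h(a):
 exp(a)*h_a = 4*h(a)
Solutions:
 h(a) = C1*exp(-4*exp(-a))


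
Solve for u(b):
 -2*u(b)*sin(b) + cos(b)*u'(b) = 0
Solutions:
 u(b) = C1/cos(b)^2


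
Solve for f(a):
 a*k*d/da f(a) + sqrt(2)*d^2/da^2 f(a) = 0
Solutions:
 f(a) = Piecewise((-2^(3/4)*sqrt(pi)*C1*erf(2^(1/4)*a*sqrt(k)/2)/(2*sqrt(k)) - C2, (k > 0) | (k < 0)), (-C1*a - C2, True))


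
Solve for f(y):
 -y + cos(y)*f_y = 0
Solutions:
 f(y) = C1 + Integral(y/cos(y), y)


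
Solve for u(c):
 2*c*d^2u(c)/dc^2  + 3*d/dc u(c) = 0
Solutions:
 u(c) = C1 + C2/sqrt(c)


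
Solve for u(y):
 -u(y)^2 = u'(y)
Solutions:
 u(y) = 1/(C1 + y)


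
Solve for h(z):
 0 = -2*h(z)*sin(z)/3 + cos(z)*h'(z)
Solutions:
 h(z) = C1/cos(z)^(2/3)


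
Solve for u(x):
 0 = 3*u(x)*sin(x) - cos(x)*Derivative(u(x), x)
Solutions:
 u(x) = C1/cos(x)^3


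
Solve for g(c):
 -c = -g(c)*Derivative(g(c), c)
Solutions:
 g(c) = -sqrt(C1 + c^2)
 g(c) = sqrt(C1 + c^2)


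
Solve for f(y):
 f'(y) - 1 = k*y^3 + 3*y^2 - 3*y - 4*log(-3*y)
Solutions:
 f(y) = C1 + k*y^4/4 + y^3 - 3*y^2/2 - 4*y*log(-y) + y*(5 - 4*log(3))


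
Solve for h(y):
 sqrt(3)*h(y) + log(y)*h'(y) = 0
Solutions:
 h(y) = C1*exp(-sqrt(3)*li(y))


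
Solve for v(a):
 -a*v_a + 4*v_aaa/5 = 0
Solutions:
 v(a) = C1 + Integral(C2*airyai(10^(1/3)*a/2) + C3*airybi(10^(1/3)*a/2), a)


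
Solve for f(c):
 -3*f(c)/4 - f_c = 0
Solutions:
 f(c) = C1*exp(-3*c/4)


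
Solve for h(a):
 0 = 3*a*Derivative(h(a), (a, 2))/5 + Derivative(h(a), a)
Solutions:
 h(a) = C1 + C2/a^(2/3)


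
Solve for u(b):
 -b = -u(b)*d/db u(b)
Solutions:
 u(b) = -sqrt(C1 + b^2)
 u(b) = sqrt(C1 + b^2)


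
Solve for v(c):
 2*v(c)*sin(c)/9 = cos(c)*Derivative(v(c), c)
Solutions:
 v(c) = C1/cos(c)^(2/9)


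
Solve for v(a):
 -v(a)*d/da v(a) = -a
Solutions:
 v(a) = -sqrt(C1 + a^2)
 v(a) = sqrt(C1 + a^2)


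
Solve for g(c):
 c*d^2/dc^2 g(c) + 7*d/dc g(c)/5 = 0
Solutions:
 g(c) = C1 + C2/c^(2/5)


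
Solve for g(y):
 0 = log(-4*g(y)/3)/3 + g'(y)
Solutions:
 3*Integral(1/(log(-_y) - log(3) + 2*log(2)), (_y, g(y))) = C1 - y


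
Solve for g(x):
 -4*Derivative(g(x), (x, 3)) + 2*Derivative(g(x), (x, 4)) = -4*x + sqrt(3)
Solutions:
 g(x) = C1 + C2*x + C3*x^2 + C4*exp(2*x) + x^4/24 + x^3*(2 - sqrt(3))/24


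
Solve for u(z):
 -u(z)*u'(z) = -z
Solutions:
 u(z) = -sqrt(C1 + z^2)
 u(z) = sqrt(C1 + z^2)


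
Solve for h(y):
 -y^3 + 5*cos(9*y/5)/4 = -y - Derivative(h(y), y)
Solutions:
 h(y) = C1 + y^4/4 - y^2/2 - 25*sin(9*y/5)/36


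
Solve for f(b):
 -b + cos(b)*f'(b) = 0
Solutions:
 f(b) = C1 + Integral(b/cos(b), b)


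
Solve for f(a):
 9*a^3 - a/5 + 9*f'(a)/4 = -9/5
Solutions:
 f(a) = C1 - a^4 + 2*a^2/45 - 4*a/5


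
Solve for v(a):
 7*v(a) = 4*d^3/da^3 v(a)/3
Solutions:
 v(a) = C3*exp(42^(1/3)*a/2) + (C1*sin(14^(1/3)*3^(5/6)*a/4) + C2*cos(14^(1/3)*3^(5/6)*a/4))*exp(-42^(1/3)*a/4)


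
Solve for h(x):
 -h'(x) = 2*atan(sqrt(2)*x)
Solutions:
 h(x) = C1 - 2*x*atan(sqrt(2)*x) + sqrt(2)*log(2*x^2 + 1)/2


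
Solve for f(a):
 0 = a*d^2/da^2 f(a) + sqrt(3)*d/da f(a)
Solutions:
 f(a) = C1 + C2*a^(1 - sqrt(3))


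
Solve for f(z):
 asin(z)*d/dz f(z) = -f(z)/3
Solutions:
 f(z) = C1*exp(-Integral(1/asin(z), z)/3)


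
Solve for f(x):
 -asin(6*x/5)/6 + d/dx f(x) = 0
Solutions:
 f(x) = C1 + x*asin(6*x/5)/6 + sqrt(25 - 36*x^2)/36


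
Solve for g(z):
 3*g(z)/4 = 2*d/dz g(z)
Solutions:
 g(z) = C1*exp(3*z/8)


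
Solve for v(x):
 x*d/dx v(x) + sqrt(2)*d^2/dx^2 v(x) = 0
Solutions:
 v(x) = C1 + C2*erf(2^(1/4)*x/2)


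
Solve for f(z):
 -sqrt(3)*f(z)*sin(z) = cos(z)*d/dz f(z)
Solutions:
 f(z) = C1*cos(z)^(sqrt(3))


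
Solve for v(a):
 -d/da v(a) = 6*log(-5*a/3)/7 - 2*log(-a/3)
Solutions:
 v(a) = C1 + 8*a*log(-a)/7 + a*(-log(46875)/7 - 8/7 - log(3))


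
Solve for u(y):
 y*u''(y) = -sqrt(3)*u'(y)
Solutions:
 u(y) = C1 + C2*y^(1 - sqrt(3))


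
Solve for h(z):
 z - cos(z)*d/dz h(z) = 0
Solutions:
 h(z) = C1 + Integral(z/cos(z), z)


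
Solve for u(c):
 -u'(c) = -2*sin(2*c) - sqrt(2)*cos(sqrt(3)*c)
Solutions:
 u(c) = C1 + sqrt(6)*sin(sqrt(3)*c)/3 - cos(2*c)


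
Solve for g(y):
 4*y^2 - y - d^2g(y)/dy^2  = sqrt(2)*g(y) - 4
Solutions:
 g(y) = C1*sin(2^(1/4)*y) + C2*cos(2^(1/4)*y) + 2*sqrt(2)*y^2 - sqrt(2)*y/2 - 4 + 2*sqrt(2)


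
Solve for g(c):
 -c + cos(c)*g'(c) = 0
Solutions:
 g(c) = C1 + Integral(c/cos(c), c)


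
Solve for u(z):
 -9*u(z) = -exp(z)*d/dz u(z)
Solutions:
 u(z) = C1*exp(-9*exp(-z))


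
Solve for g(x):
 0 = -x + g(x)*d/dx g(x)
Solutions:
 g(x) = -sqrt(C1 + x^2)
 g(x) = sqrt(C1 + x^2)


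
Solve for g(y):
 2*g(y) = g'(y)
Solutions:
 g(y) = C1*exp(2*y)


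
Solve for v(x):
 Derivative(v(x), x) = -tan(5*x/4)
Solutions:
 v(x) = C1 + 4*log(cos(5*x/4))/5


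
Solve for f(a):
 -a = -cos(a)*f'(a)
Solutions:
 f(a) = C1 + Integral(a/cos(a), a)


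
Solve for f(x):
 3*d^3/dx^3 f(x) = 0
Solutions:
 f(x) = C1 + C2*x + C3*x^2


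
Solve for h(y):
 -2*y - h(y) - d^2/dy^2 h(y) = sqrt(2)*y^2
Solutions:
 h(y) = C1*sin(y) + C2*cos(y) - sqrt(2)*y^2 - 2*y + 2*sqrt(2)


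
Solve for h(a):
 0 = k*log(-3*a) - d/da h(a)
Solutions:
 h(a) = C1 + a*k*log(-a) + a*k*(-1 + log(3))


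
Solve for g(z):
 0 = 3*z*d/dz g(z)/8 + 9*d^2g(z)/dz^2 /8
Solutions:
 g(z) = C1 + C2*erf(sqrt(6)*z/6)


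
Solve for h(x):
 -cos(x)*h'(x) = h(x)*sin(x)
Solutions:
 h(x) = C1*cos(x)


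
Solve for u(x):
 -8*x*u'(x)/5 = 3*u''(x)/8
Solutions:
 u(x) = C1 + C2*erf(4*sqrt(30)*x/15)


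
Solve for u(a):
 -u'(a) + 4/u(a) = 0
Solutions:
 u(a) = -sqrt(C1 + 8*a)
 u(a) = sqrt(C1 + 8*a)


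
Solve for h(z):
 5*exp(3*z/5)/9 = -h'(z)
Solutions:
 h(z) = C1 - 25*exp(3*z/5)/27


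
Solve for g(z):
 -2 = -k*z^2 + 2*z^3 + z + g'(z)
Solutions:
 g(z) = C1 + k*z^3/3 - z^4/2 - z^2/2 - 2*z


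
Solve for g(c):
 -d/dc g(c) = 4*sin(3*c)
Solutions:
 g(c) = C1 + 4*cos(3*c)/3


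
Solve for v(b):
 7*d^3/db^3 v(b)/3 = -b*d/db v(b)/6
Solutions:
 v(b) = C1 + Integral(C2*airyai(-14^(2/3)*b/14) + C3*airybi(-14^(2/3)*b/14), b)


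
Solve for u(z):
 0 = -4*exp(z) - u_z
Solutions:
 u(z) = C1 - 4*exp(z)


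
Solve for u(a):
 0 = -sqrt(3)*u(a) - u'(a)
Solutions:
 u(a) = C1*exp(-sqrt(3)*a)


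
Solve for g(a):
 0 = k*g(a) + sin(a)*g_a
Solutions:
 g(a) = C1*exp(k*(-log(cos(a) - 1) + log(cos(a) + 1))/2)


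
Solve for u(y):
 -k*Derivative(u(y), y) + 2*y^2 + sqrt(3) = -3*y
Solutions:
 u(y) = C1 + 2*y^3/(3*k) + 3*y^2/(2*k) + sqrt(3)*y/k


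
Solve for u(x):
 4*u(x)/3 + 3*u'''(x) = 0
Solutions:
 u(x) = C3*exp(-2^(2/3)*3^(1/3)*x/3) + (C1*sin(2^(2/3)*3^(5/6)*x/6) + C2*cos(2^(2/3)*3^(5/6)*x/6))*exp(2^(2/3)*3^(1/3)*x/6)


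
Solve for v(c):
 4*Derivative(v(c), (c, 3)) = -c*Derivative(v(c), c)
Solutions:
 v(c) = C1 + Integral(C2*airyai(-2^(1/3)*c/2) + C3*airybi(-2^(1/3)*c/2), c)


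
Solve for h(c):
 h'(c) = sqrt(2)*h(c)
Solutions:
 h(c) = C1*exp(sqrt(2)*c)


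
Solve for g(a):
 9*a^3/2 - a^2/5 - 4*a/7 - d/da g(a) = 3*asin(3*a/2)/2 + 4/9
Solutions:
 g(a) = C1 + 9*a^4/8 - a^3/15 - 2*a^2/7 - 3*a*asin(3*a/2)/2 - 4*a/9 - sqrt(4 - 9*a^2)/2


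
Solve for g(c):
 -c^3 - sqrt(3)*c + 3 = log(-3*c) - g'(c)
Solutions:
 g(c) = C1 + c^4/4 + sqrt(3)*c^2/2 + c*log(-c) + c*(-4 + log(3))


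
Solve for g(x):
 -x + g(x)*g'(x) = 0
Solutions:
 g(x) = -sqrt(C1 + x^2)
 g(x) = sqrt(C1 + x^2)


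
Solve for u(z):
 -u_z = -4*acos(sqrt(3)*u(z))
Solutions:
 Integral(1/acos(sqrt(3)*_y), (_y, u(z))) = C1 + 4*z


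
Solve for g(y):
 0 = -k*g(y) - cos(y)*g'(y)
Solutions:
 g(y) = C1*exp(k*(log(sin(y) - 1) - log(sin(y) + 1))/2)


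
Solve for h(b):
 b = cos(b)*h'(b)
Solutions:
 h(b) = C1 + Integral(b/cos(b), b)


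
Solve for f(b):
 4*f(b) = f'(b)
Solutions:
 f(b) = C1*exp(4*b)


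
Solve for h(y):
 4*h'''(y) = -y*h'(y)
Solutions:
 h(y) = C1 + Integral(C2*airyai(-2^(1/3)*y/2) + C3*airybi(-2^(1/3)*y/2), y)


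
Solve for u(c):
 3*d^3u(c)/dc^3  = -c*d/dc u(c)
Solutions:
 u(c) = C1 + Integral(C2*airyai(-3^(2/3)*c/3) + C3*airybi(-3^(2/3)*c/3), c)


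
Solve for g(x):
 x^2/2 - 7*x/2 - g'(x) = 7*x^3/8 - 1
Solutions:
 g(x) = C1 - 7*x^4/32 + x^3/6 - 7*x^2/4 + x


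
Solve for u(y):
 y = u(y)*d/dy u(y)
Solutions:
 u(y) = -sqrt(C1 + y^2)
 u(y) = sqrt(C1 + y^2)


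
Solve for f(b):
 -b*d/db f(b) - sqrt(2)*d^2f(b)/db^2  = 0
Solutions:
 f(b) = C1 + C2*erf(2^(1/4)*b/2)


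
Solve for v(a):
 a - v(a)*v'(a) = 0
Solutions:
 v(a) = -sqrt(C1 + a^2)
 v(a) = sqrt(C1 + a^2)


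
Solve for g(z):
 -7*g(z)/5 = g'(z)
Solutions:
 g(z) = C1*exp(-7*z/5)


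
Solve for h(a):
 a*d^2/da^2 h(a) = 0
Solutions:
 h(a) = C1 + C2*a


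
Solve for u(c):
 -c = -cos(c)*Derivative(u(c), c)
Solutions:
 u(c) = C1 + Integral(c/cos(c), c)


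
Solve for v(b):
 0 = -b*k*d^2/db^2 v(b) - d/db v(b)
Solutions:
 v(b) = C1 + b^(((re(k) - 1)*re(k) + im(k)^2)/(re(k)^2 + im(k)^2))*(C2*sin(log(b)*Abs(im(k))/(re(k)^2 + im(k)^2)) + C3*cos(log(b)*im(k)/(re(k)^2 + im(k)^2)))


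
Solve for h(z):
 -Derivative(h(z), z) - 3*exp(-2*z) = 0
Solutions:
 h(z) = C1 + 3*exp(-2*z)/2


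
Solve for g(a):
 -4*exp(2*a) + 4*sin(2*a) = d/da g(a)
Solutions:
 g(a) = C1 - 2*exp(2*a) - 2*cos(2*a)


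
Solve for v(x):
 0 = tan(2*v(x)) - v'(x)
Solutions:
 v(x) = -asin(C1*exp(2*x))/2 + pi/2
 v(x) = asin(C1*exp(2*x))/2


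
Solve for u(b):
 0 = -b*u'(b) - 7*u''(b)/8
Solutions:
 u(b) = C1 + C2*erf(2*sqrt(7)*b/7)


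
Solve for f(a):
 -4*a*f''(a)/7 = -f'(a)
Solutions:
 f(a) = C1 + C2*a^(11/4)


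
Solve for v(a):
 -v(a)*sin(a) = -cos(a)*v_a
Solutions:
 v(a) = C1/cos(a)


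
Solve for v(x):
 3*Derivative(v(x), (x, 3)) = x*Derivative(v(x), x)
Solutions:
 v(x) = C1 + Integral(C2*airyai(3^(2/3)*x/3) + C3*airybi(3^(2/3)*x/3), x)


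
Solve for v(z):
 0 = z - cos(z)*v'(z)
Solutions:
 v(z) = C1 + Integral(z/cos(z), z)


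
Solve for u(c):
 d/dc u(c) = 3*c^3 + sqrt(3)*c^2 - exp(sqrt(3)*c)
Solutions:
 u(c) = C1 + 3*c^4/4 + sqrt(3)*c^3/3 - sqrt(3)*exp(sqrt(3)*c)/3


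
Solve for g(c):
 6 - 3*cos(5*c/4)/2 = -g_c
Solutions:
 g(c) = C1 - 6*c + 6*sin(5*c/4)/5


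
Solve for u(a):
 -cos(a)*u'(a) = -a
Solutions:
 u(a) = C1 + Integral(a/cos(a), a)


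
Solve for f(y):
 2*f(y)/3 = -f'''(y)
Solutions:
 f(y) = C3*exp(-2^(1/3)*3^(2/3)*y/3) + (C1*sin(2^(1/3)*3^(1/6)*y/2) + C2*cos(2^(1/3)*3^(1/6)*y/2))*exp(2^(1/3)*3^(2/3)*y/6)


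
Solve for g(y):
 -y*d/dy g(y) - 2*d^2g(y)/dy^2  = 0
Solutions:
 g(y) = C1 + C2*erf(y/2)


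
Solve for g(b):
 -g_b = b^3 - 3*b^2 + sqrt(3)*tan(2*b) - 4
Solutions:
 g(b) = C1 - b^4/4 + b^3 + 4*b + sqrt(3)*log(cos(2*b))/2


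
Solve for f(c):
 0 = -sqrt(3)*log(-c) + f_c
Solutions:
 f(c) = C1 + sqrt(3)*c*log(-c) - sqrt(3)*c


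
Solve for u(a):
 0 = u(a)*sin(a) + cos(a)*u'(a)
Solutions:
 u(a) = C1*cos(a)


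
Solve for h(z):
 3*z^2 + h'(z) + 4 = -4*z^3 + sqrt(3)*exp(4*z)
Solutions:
 h(z) = C1 - z^4 - z^3 - 4*z + sqrt(3)*exp(4*z)/4


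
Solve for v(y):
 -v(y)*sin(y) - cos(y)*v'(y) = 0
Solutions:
 v(y) = C1*cos(y)


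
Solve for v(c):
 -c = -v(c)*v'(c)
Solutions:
 v(c) = -sqrt(C1 + c^2)
 v(c) = sqrt(C1 + c^2)


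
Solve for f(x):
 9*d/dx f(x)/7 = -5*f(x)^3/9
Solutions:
 f(x) = -9*sqrt(2)*sqrt(-1/(C1 - 35*x))/2
 f(x) = 9*sqrt(2)*sqrt(-1/(C1 - 35*x))/2


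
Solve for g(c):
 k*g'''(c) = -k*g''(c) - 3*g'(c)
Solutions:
 g(c) = C1 + C2*exp(c*(-1 + sqrt(k*(k - 12))/k)/2) + C3*exp(-c*(1 + sqrt(k*(k - 12))/k)/2)


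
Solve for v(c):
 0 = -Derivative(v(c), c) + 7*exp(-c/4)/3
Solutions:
 v(c) = C1 - 28*exp(-c/4)/3


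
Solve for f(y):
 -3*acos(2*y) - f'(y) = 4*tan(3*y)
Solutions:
 f(y) = C1 - 3*y*acos(2*y) + 3*sqrt(1 - 4*y^2)/2 + 4*log(cos(3*y))/3


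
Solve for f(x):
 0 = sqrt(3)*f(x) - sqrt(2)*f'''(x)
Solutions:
 f(x) = C3*exp(2^(5/6)*3^(1/6)*x/2) + (C1*sin(2^(5/6)*3^(2/3)*x/4) + C2*cos(2^(5/6)*3^(2/3)*x/4))*exp(-2^(5/6)*3^(1/6)*x/4)


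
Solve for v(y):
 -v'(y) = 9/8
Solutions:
 v(y) = C1 - 9*y/8


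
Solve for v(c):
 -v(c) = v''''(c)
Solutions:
 v(c) = (C1*sin(sqrt(2)*c/2) + C2*cos(sqrt(2)*c/2))*exp(-sqrt(2)*c/2) + (C3*sin(sqrt(2)*c/2) + C4*cos(sqrt(2)*c/2))*exp(sqrt(2)*c/2)


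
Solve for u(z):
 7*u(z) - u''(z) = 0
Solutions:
 u(z) = C1*exp(-sqrt(7)*z) + C2*exp(sqrt(7)*z)


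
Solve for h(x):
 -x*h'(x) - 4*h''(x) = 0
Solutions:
 h(x) = C1 + C2*erf(sqrt(2)*x/4)


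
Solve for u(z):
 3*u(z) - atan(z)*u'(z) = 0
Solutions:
 u(z) = C1*exp(3*Integral(1/atan(z), z))


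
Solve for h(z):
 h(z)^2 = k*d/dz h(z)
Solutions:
 h(z) = -k/(C1*k + z)


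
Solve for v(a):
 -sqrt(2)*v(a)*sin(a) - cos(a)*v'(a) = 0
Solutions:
 v(a) = C1*cos(a)^(sqrt(2))


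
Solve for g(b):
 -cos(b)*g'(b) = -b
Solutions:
 g(b) = C1 + Integral(b/cos(b), b)


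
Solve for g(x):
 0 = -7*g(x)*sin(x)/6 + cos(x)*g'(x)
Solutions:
 g(x) = C1/cos(x)^(7/6)


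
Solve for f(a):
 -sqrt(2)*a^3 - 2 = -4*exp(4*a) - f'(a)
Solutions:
 f(a) = C1 + sqrt(2)*a^4/4 + 2*a - exp(4*a)


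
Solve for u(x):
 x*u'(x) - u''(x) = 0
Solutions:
 u(x) = C1 + C2*erfi(sqrt(2)*x/2)


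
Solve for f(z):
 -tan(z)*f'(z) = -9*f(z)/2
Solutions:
 f(z) = C1*sin(z)^(9/2)


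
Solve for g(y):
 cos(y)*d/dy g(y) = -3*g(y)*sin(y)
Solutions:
 g(y) = C1*cos(y)^3


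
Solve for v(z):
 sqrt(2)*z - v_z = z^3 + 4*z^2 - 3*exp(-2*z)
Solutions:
 v(z) = C1 - z^4/4 - 4*z^3/3 + sqrt(2)*z^2/2 - 3*exp(-2*z)/2


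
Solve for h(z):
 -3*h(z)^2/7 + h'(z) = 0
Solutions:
 h(z) = -7/(C1 + 3*z)


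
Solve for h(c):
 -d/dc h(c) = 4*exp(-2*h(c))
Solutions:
 h(c) = log(-sqrt(C1 - 8*c))
 h(c) = log(C1 - 8*c)/2


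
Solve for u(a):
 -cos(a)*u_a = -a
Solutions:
 u(a) = C1 + Integral(a/cos(a), a)


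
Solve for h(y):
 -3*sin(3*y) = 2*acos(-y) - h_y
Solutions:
 h(y) = C1 + 2*y*acos(-y) + 2*sqrt(1 - y^2) - cos(3*y)


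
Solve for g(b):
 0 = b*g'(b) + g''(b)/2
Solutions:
 g(b) = C1 + C2*erf(b)


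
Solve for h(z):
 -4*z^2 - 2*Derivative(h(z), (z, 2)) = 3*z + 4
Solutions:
 h(z) = C1 + C2*z - z^4/6 - z^3/4 - z^2


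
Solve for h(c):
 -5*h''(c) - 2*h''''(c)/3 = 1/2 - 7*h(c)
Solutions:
 h(c) = C1*exp(-c*sqrt(-15 + sqrt(393))/2) + C2*exp(c*sqrt(-15 + sqrt(393))/2) + C3*sin(c*sqrt(15 + sqrt(393))/2) + C4*cos(c*sqrt(15 + sqrt(393))/2) + 1/14


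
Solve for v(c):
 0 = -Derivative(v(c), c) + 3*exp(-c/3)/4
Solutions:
 v(c) = C1 - 9*exp(-c/3)/4


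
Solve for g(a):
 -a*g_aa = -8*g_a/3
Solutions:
 g(a) = C1 + C2*a^(11/3)


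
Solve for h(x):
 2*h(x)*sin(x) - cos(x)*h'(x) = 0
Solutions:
 h(x) = C1/cos(x)^2


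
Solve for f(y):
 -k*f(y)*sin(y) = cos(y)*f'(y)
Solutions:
 f(y) = C1*exp(k*log(cos(y)))


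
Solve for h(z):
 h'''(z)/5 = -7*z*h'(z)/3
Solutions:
 h(z) = C1 + Integral(C2*airyai(-3^(2/3)*35^(1/3)*z/3) + C3*airybi(-3^(2/3)*35^(1/3)*z/3), z)


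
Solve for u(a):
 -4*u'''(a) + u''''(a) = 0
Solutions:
 u(a) = C1 + C2*a + C3*a^2 + C4*exp(4*a)


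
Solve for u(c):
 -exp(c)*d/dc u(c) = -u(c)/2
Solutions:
 u(c) = C1*exp(-exp(-c)/2)


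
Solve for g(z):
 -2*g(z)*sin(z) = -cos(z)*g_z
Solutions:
 g(z) = C1/cos(z)^2


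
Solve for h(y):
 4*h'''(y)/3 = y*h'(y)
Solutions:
 h(y) = C1 + Integral(C2*airyai(6^(1/3)*y/2) + C3*airybi(6^(1/3)*y/2), y)


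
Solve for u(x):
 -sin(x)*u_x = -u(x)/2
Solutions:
 u(x) = C1*(cos(x) - 1)^(1/4)/(cos(x) + 1)^(1/4)


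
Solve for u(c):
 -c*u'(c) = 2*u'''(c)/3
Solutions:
 u(c) = C1 + Integral(C2*airyai(-2^(2/3)*3^(1/3)*c/2) + C3*airybi(-2^(2/3)*3^(1/3)*c/2), c)


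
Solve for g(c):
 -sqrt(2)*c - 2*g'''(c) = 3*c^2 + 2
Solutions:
 g(c) = C1 + C2*c + C3*c^2 - c^5/40 - sqrt(2)*c^4/48 - c^3/6


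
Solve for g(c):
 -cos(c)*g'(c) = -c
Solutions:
 g(c) = C1 + Integral(c/cos(c), c)


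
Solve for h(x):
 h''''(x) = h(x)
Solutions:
 h(x) = C1*exp(-x) + C2*exp(x) + C3*sin(x) + C4*cos(x)


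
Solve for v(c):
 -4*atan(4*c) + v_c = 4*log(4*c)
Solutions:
 v(c) = C1 + 4*c*log(c) + 4*c*atan(4*c) - 4*c + 8*c*log(2) - log(16*c^2 + 1)/2


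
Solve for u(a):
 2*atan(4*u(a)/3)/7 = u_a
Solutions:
 Integral(1/atan(4*_y/3), (_y, u(a))) = C1 + 2*a/7


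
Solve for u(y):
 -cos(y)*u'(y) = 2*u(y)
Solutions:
 u(y) = C1*(sin(y) - 1)/(sin(y) + 1)


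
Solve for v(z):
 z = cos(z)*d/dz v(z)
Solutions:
 v(z) = C1 + Integral(z/cos(z), z)


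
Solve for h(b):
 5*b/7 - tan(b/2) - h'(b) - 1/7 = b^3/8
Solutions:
 h(b) = C1 - b^4/32 + 5*b^2/14 - b/7 + 2*log(cos(b/2))


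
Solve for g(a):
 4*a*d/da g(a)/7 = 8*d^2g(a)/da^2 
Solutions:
 g(a) = C1 + C2*erfi(sqrt(7)*a/14)


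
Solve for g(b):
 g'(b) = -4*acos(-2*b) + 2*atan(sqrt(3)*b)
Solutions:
 g(b) = C1 - 4*b*acos(-2*b) + 2*b*atan(sqrt(3)*b) - 2*sqrt(1 - 4*b^2) - sqrt(3)*log(3*b^2 + 1)/3


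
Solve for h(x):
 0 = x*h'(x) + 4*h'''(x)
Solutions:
 h(x) = C1 + Integral(C2*airyai(-2^(1/3)*x/2) + C3*airybi(-2^(1/3)*x/2), x)


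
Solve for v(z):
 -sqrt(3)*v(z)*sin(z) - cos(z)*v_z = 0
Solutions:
 v(z) = C1*cos(z)^(sqrt(3))


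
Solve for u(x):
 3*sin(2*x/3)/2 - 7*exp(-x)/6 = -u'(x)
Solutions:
 u(x) = C1 + 9*cos(2*x/3)/4 - 7*exp(-x)/6


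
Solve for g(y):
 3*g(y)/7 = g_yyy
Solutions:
 g(y) = C3*exp(3^(1/3)*7^(2/3)*y/7) + (C1*sin(3^(5/6)*7^(2/3)*y/14) + C2*cos(3^(5/6)*7^(2/3)*y/14))*exp(-3^(1/3)*7^(2/3)*y/14)


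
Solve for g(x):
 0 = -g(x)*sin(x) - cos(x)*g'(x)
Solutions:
 g(x) = C1*cos(x)


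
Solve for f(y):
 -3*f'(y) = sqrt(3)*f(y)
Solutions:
 f(y) = C1*exp(-sqrt(3)*y/3)


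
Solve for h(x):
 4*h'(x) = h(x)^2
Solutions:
 h(x) = -4/(C1 + x)


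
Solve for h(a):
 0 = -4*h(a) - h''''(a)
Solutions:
 h(a) = (C1*sin(a) + C2*cos(a))*exp(-a) + (C3*sin(a) + C4*cos(a))*exp(a)


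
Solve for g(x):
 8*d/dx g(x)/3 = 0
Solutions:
 g(x) = C1


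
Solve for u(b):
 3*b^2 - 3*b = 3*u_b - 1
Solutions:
 u(b) = C1 + b^3/3 - b^2/2 + b/3


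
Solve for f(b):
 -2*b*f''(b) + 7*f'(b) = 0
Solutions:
 f(b) = C1 + C2*b^(9/2)


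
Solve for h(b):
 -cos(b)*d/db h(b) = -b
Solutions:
 h(b) = C1 + Integral(b/cos(b), b)


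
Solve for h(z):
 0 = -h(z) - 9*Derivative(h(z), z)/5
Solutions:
 h(z) = C1*exp(-5*z/9)


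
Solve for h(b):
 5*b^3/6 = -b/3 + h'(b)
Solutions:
 h(b) = C1 + 5*b^4/24 + b^2/6


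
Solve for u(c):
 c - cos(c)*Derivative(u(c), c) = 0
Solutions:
 u(c) = C1 + Integral(c/cos(c), c)


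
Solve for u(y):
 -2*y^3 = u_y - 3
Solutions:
 u(y) = C1 - y^4/2 + 3*y


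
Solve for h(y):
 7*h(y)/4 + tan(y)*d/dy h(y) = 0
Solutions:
 h(y) = C1/sin(y)^(7/4)


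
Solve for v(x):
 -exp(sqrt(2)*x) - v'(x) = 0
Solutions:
 v(x) = C1 - sqrt(2)*exp(sqrt(2)*x)/2


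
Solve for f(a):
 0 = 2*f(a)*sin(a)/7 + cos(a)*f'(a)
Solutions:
 f(a) = C1*cos(a)^(2/7)


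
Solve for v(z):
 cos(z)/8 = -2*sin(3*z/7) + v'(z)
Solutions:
 v(z) = C1 + sin(z)/8 - 14*cos(3*z/7)/3


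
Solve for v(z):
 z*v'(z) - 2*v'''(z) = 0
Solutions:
 v(z) = C1 + Integral(C2*airyai(2^(2/3)*z/2) + C3*airybi(2^(2/3)*z/2), z)


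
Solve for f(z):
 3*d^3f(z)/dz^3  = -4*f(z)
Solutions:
 f(z) = C3*exp(-6^(2/3)*z/3) + (C1*sin(2^(2/3)*3^(1/6)*z/2) + C2*cos(2^(2/3)*3^(1/6)*z/2))*exp(6^(2/3)*z/6)


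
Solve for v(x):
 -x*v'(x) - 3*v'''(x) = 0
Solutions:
 v(x) = C1 + Integral(C2*airyai(-3^(2/3)*x/3) + C3*airybi(-3^(2/3)*x/3), x)


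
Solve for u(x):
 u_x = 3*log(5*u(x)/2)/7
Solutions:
 7*Integral(1/(-log(_y) - log(5) + log(2)), (_y, u(x)))/3 = C1 - x


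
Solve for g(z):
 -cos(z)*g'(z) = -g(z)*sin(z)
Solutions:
 g(z) = C1/cos(z)


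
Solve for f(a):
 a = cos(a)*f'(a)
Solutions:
 f(a) = C1 + Integral(a/cos(a), a)


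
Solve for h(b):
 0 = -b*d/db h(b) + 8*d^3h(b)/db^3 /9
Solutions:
 h(b) = C1 + Integral(C2*airyai(3^(2/3)*b/2) + C3*airybi(3^(2/3)*b/2), b)


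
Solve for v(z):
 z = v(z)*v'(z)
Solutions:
 v(z) = -sqrt(C1 + z^2)
 v(z) = sqrt(C1 + z^2)


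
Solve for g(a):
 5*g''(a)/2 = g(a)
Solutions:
 g(a) = C1*exp(-sqrt(10)*a/5) + C2*exp(sqrt(10)*a/5)


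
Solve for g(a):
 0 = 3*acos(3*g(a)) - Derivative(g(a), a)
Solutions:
 Integral(1/acos(3*_y), (_y, g(a))) = C1 + 3*a


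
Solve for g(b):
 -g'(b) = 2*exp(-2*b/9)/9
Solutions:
 g(b) = C1 + exp(-2*b/9)


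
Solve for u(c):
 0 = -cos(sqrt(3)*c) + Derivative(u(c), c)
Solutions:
 u(c) = C1 + sqrt(3)*sin(sqrt(3)*c)/3


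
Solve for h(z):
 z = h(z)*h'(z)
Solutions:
 h(z) = -sqrt(C1 + z^2)
 h(z) = sqrt(C1 + z^2)


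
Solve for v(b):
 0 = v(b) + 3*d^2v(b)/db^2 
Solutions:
 v(b) = C1*sin(sqrt(3)*b/3) + C2*cos(sqrt(3)*b/3)


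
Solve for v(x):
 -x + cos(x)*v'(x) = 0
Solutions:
 v(x) = C1 + Integral(x/cos(x), x)


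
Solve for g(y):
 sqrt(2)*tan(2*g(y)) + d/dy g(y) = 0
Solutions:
 g(y) = -asin(C1*exp(-2*sqrt(2)*y))/2 + pi/2
 g(y) = asin(C1*exp(-2*sqrt(2)*y))/2


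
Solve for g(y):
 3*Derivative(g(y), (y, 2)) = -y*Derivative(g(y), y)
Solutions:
 g(y) = C1 + C2*erf(sqrt(6)*y/6)


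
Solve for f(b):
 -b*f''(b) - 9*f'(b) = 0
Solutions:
 f(b) = C1 + C2/b^8


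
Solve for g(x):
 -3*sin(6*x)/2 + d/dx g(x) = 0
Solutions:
 g(x) = C1 - cos(6*x)/4


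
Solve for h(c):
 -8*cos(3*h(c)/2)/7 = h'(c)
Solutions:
 8*c/7 - log(sin(3*h(c)/2) - 1)/3 + log(sin(3*h(c)/2) + 1)/3 = C1


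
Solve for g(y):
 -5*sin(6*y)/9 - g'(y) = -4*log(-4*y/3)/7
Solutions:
 g(y) = C1 + 4*y*log(-y)/7 - 4*y*log(3)/7 - 4*y/7 + 8*y*log(2)/7 + 5*cos(6*y)/54


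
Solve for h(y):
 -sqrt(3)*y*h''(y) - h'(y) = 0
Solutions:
 h(y) = C1 + C2*y^(1 - sqrt(3)/3)


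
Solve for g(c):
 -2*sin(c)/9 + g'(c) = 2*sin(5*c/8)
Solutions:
 g(c) = C1 - 16*cos(5*c/8)/5 - 2*cos(c)/9


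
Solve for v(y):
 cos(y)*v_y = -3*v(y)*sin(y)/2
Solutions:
 v(y) = C1*cos(y)^(3/2)


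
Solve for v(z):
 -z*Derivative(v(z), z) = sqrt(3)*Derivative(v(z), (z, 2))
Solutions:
 v(z) = C1 + C2*erf(sqrt(2)*3^(3/4)*z/6)


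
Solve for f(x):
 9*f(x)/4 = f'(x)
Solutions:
 f(x) = C1*exp(9*x/4)


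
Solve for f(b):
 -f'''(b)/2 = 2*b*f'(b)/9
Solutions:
 f(b) = C1 + Integral(C2*airyai(-2^(2/3)*3^(1/3)*b/3) + C3*airybi(-2^(2/3)*3^(1/3)*b/3), b)


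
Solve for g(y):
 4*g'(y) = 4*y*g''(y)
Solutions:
 g(y) = C1 + C2*y^2


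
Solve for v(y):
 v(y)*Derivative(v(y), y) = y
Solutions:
 v(y) = -sqrt(C1 + y^2)
 v(y) = sqrt(C1 + y^2)


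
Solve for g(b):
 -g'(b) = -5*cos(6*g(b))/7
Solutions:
 -5*b/7 - log(sin(6*g(b)) - 1)/12 + log(sin(6*g(b)) + 1)/12 = C1


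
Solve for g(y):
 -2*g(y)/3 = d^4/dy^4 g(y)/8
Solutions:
 g(y) = (C1*sin(sqrt(2)*3^(3/4)*y/3) + C2*cos(sqrt(2)*3^(3/4)*y/3))*exp(-sqrt(2)*3^(3/4)*y/3) + (C3*sin(sqrt(2)*3^(3/4)*y/3) + C4*cos(sqrt(2)*3^(3/4)*y/3))*exp(sqrt(2)*3^(3/4)*y/3)


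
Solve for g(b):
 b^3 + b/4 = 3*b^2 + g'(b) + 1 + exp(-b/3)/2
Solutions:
 g(b) = C1 + b^4/4 - b^3 + b^2/8 - b + 3*exp(-b/3)/2


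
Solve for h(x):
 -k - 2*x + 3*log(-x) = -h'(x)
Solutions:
 h(x) = C1 + x^2 + x*(k + 3) - 3*x*log(-x)


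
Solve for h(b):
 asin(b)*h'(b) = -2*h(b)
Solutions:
 h(b) = C1*exp(-2*Integral(1/asin(b), b))


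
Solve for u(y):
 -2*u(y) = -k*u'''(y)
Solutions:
 u(y) = C1*exp(2^(1/3)*y*(1/k)^(1/3)) + C2*exp(2^(1/3)*y*(-1 + sqrt(3)*I)*(1/k)^(1/3)/2) + C3*exp(-2^(1/3)*y*(1 + sqrt(3)*I)*(1/k)^(1/3)/2)


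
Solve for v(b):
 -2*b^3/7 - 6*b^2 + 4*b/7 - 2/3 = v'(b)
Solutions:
 v(b) = C1 - b^4/14 - 2*b^3 + 2*b^2/7 - 2*b/3


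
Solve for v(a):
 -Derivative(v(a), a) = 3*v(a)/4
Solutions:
 v(a) = C1*exp(-3*a/4)


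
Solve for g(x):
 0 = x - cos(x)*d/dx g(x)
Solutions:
 g(x) = C1 + Integral(x/cos(x), x)


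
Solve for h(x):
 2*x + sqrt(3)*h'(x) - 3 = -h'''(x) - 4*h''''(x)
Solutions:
 h(x) = C1 + C2*exp(x*(-2 + (1 + 216*sqrt(3) + sqrt(-1 + (1 + 216*sqrt(3))^2))^(-1/3) + (1 + 216*sqrt(3) + sqrt(-1 + (1 + 216*sqrt(3))^2))^(1/3))/24)*sin(sqrt(3)*x*(-(1 + 216*sqrt(3) + sqrt(-1 + (1 + 216*sqrt(3))^2))^(1/3) + (1 + 216*sqrt(3) + sqrt(-1 + (1 + 216*sqrt(3))^2))^(-1/3))/24) + C3*exp(x*(-2 + (1 + 216*sqrt(3) + sqrt(-1 + (1 + 216*sqrt(3))^2))^(-1/3) + (1 + 216*sqrt(3) + sqrt(-1 + (1 + 216*sqrt(3))^2))^(1/3))/24)*cos(sqrt(3)*x*(-(1 + 216*sqrt(3) + sqrt(-1 + (1 + 216*sqrt(3))^2))^(1/3) + (1 + 216*sqrt(3) + sqrt(-1 + (1 + 216*sqrt(3))^2))^(-1/3))/24) + C4*exp(-x*((1 + 216*sqrt(3) + sqrt(-1 + (1 + 216*sqrt(3))^2))^(-1/3) + 1 + (1 + 216*sqrt(3) + sqrt(-1 + (1 + 216*sqrt(3))^2))^(1/3))/12) - sqrt(3)*x^2/3 + sqrt(3)*x


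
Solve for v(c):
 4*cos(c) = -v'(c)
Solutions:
 v(c) = C1 - 4*sin(c)


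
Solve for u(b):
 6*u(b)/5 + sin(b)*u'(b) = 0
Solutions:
 u(b) = C1*(cos(b) + 1)^(3/5)/(cos(b) - 1)^(3/5)


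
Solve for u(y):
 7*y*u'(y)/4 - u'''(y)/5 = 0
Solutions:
 u(y) = C1 + Integral(C2*airyai(70^(1/3)*y/2) + C3*airybi(70^(1/3)*y/2), y)


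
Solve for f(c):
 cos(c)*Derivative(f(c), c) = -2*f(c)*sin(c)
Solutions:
 f(c) = C1*cos(c)^2


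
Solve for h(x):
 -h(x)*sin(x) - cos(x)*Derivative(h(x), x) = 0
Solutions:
 h(x) = C1*cos(x)


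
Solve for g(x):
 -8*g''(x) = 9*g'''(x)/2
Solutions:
 g(x) = C1 + C2*x + C3*exp(-16*x/9)


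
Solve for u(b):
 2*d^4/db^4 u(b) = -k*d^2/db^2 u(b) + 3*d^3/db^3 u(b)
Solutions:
 u(b) = C1 + C2*b + C3*exp(b*(3 - sqrt(9 - 8*k))/4) + C4*exp(b*(sqrt(9 - 8*k) + 3)/4)
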